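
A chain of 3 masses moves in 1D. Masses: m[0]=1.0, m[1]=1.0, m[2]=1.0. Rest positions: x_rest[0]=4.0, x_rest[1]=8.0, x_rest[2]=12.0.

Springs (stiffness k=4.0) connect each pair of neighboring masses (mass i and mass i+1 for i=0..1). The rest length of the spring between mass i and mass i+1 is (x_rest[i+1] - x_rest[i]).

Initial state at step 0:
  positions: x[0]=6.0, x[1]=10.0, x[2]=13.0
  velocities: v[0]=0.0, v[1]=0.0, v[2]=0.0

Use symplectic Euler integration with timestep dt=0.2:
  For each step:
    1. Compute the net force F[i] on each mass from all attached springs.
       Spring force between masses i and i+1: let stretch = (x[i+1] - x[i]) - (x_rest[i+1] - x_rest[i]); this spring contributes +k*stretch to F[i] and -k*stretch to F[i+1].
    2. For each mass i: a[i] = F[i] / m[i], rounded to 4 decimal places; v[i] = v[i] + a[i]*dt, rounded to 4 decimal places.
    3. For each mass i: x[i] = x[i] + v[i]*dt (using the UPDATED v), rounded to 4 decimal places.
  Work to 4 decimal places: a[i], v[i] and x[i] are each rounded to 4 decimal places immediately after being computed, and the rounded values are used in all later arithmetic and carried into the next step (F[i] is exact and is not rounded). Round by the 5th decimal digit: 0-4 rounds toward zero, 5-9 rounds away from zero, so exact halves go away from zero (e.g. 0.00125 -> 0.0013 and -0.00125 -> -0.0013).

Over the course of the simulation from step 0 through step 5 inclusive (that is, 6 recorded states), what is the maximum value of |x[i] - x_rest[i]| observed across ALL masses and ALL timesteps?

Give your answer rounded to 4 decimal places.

Answer: 2.1032

Derivation:
Step 0: x=[6.0000 10.0000 13.0000] v=[0.0000 0.0000 0.0000]
Step 1: x=[6.0000 9.8400 13.1600] v=[0.0000 -0.8000 0.8000]
Step 2: x=[5.9744 9.5968 13.4288] v=[-0.1280 -1.2160 1.3440]
Step 3: x=[5.8884 9.3871 13.7245] v=[-0.4301 -1.0483 1.4784]
Step 4: x=[5.7222 9.3116 13.9662] v=[-0.8311 -0.3773 1.2085]
Step 5: x=[5.4903 9.4066 14.1032] v=[-1.1596 0.4749 0.6848]
Max displacement = 2.1032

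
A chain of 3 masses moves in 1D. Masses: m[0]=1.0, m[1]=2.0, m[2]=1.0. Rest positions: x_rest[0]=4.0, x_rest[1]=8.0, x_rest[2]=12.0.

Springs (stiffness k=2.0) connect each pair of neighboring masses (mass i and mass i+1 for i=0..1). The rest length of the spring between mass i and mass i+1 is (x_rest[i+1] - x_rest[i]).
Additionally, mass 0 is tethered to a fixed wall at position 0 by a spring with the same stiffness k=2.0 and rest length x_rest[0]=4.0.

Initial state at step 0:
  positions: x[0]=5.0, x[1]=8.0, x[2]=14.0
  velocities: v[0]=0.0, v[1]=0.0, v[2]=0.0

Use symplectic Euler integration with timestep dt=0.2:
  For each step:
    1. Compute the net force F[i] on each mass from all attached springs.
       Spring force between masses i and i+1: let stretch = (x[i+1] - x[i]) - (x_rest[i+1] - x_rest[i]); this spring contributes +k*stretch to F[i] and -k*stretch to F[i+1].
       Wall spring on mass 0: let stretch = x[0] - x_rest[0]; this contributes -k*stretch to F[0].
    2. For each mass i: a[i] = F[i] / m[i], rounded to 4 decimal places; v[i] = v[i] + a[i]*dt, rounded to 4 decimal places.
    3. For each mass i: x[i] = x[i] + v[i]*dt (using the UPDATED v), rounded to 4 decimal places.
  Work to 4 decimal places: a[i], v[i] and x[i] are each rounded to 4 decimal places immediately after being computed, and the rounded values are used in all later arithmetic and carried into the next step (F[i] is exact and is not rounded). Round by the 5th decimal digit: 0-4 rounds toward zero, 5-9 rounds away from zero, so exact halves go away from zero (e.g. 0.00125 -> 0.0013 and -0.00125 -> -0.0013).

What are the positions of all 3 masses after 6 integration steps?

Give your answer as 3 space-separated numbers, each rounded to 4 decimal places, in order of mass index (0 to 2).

Answer: 3.5453 9.2631 11.9334

Derivation:
Step 0: x=[5.0000 8.0000 14.0000] v=[0.0000 0.0000 0.0000]
Step 1: x=[4.8400 8.1200 13.8400] v=[-0.8000 0.6000 -0.8000]
Step 2: x=[4.5552 8.3376 13.5424] v=[-1.4240 1.0880 -1.4880]
Step 3: x=[4.2086 8.6121 13.1484] v=[-1.7331 1.3725 -1.9699]
Step 4: x=[3.8776 8.8919 12.7115] v=[-1.6551 1.3991 -2.1844]
Step 5: x=[3.6375 9.1239 12.2891] v=[-1.2004 1.1602 -2.1122]
Step 6: x=[3.5453 9.2631 11.9334] v=[-0.4608 0.6960 -1.7783]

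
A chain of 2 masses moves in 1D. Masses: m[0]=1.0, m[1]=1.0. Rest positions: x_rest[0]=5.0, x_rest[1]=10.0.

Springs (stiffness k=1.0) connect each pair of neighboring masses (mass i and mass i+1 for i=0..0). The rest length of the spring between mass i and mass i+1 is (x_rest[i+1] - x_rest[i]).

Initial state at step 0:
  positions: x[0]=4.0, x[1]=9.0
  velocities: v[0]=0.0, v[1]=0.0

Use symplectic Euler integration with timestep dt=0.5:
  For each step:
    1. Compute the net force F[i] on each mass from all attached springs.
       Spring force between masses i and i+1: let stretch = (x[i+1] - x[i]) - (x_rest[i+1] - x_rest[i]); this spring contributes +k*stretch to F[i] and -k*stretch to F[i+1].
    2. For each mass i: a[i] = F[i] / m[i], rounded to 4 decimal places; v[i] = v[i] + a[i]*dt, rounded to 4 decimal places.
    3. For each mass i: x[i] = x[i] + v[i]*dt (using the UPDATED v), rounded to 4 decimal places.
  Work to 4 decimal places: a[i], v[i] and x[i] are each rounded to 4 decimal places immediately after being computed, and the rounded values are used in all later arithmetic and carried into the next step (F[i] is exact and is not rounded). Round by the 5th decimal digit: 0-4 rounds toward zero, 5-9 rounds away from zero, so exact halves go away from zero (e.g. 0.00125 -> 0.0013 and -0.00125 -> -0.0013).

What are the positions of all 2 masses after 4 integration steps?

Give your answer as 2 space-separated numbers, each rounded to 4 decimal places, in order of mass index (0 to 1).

Answer: 4.0000 9.0000

Derivation:
Step 0: x=[4.0000 9.0000] v=[0.0000 0.0000]
Step 1: x=[4.0000 9.0000] v=[0.0000 0.0000]
Step 2: x=[4.0000 9.0000] v=[0.0000 0.0000]
Step 3: x=[4.0000 9.0000] v=[0.0000 0.0000]
Step 4: x=[4.0000 9.0000] v=[0.0000 0.0000]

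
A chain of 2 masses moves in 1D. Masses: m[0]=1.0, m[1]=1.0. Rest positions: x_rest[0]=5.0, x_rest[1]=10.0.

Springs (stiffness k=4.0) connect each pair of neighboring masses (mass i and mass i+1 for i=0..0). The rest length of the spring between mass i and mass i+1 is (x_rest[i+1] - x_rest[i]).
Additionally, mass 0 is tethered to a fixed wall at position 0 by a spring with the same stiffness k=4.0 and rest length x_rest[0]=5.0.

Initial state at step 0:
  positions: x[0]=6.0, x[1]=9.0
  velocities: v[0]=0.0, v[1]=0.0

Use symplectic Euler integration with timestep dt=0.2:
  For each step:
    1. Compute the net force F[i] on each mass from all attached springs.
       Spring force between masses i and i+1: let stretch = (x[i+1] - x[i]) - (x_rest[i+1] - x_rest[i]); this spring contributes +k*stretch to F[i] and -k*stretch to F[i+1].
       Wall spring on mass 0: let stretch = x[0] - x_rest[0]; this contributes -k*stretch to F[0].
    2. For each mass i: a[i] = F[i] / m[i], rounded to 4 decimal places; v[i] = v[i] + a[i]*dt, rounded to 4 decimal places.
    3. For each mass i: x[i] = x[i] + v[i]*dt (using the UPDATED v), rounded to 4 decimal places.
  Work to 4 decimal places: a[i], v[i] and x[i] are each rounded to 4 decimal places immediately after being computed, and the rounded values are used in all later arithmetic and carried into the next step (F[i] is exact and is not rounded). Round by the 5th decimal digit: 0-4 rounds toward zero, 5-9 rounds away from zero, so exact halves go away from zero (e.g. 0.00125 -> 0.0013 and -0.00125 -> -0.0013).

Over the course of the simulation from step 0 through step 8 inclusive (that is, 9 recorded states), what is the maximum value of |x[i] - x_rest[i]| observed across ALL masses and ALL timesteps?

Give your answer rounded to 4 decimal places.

Step 0: x=[6.0000 9.0000] v=[0.0000 0.0000]
Step 1: x=[5.5200 9.3200] v=[-2.4000 1.6000]
Step 2: x=[4.7648 9.8320] v=[-3.7760 2.5600]
Step 3: x=[4.0580 10.3332] v=[-3.5341 2.5062]
Step 4: x=[3.7059 10.6304] v=[-1.7603 1.4860]
Step 5: x=[3.8688 10.6197] v=[0.8146 -0.0536]
Step 6: x=[4.4929 10.3288] v=[3.1203 -1.4543]
Step 7: x=[5.3318 9.9042] v=[4.1947 -2.1230]
Step 8: x=[6.0492 9.5480] v=[3.5872 -1.7809]
Max displacement = 1.2941

Answer: 1.2941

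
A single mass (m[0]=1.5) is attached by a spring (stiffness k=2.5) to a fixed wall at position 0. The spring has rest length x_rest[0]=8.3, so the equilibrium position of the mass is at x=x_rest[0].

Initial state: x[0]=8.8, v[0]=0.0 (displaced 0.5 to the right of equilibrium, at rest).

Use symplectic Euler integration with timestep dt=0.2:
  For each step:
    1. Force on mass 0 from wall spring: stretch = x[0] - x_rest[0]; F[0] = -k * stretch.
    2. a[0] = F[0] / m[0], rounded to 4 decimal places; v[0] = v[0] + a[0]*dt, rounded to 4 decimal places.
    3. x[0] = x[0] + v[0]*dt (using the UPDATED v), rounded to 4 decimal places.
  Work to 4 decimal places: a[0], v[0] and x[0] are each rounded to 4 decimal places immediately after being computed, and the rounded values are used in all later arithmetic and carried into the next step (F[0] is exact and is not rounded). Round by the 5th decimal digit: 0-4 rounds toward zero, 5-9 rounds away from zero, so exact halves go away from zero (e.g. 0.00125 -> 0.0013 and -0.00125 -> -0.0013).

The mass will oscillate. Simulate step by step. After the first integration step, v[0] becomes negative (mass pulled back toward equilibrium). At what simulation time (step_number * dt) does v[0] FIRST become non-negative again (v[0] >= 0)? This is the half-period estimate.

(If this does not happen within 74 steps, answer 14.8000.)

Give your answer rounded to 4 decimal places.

Answer: 2.6000

Derivation:
Step 0: x=[8.8000] v=[0.0000]
Step 1: x=[8.7667] v=[-0.1667]
Step 2: x=[8.7022] v=[-0.3223]
Step 3: x=[8.6109] v=[-0.4564]
Step 4: x=[8.4989] v=[-0.5600]
Step 5: x=[8.3736] v=[-0.6263]
Step 6: x=[8.2434] v=[-0.6508]
Step 7: x=[8.1170] v=[-0.6319]
Step 8: x=[8.0028] v=[-0.5709]
Step 9: x=[7.9084] v=[-0.4718]
Step 10: x=[7.8401] v=[-0.3413]
Step 11: x=[7.8025] v=[-0.1880]
Step 12: x=[7.7981] v=[-0.0222]
Step 13: x=[7.8271] v=[0.1451]
First v>=0 after going negative at step 13, time=2.6000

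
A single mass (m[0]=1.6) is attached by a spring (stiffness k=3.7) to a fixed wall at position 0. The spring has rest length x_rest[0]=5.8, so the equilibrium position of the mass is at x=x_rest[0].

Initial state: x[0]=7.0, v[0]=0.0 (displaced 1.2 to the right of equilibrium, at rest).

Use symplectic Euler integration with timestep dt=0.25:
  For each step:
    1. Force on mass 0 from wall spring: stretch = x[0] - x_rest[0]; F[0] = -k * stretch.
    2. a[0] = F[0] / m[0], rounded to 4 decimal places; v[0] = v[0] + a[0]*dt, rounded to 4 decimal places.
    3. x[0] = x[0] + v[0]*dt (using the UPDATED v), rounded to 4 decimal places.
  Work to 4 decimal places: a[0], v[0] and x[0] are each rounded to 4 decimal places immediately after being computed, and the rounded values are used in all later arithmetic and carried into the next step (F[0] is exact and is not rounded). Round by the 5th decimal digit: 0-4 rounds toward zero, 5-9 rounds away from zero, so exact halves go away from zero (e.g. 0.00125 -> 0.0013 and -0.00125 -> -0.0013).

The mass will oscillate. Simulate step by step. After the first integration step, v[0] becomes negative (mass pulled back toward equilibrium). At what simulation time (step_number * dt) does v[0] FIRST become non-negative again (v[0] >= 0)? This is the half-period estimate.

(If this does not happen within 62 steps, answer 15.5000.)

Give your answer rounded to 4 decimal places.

Answer: 2.2500

Derivation:
Step 0: x=[7.0000] v=[0.0000]
Step 1: x=[6.8266] v=[-0.6938]
Step 2: x=[6.5048] v=[-1.2873]
Step 3: x=[6.0811] v=[-1.6948]
Step 4: x=[5.6168] v=[-1.8573]
Step 5: x=[5.1790] v=[-1.7514]
Step 6: x=[4.8309] v=[-1.3924]
Step 7: x=[4.6229] v=[-0.8322]
Step 8: x=[4.5850] v=[-0.1517]
Step 9: x=[4.7227] v=[0.5507]
First v>=0 after going negative at step 9, time=2.2500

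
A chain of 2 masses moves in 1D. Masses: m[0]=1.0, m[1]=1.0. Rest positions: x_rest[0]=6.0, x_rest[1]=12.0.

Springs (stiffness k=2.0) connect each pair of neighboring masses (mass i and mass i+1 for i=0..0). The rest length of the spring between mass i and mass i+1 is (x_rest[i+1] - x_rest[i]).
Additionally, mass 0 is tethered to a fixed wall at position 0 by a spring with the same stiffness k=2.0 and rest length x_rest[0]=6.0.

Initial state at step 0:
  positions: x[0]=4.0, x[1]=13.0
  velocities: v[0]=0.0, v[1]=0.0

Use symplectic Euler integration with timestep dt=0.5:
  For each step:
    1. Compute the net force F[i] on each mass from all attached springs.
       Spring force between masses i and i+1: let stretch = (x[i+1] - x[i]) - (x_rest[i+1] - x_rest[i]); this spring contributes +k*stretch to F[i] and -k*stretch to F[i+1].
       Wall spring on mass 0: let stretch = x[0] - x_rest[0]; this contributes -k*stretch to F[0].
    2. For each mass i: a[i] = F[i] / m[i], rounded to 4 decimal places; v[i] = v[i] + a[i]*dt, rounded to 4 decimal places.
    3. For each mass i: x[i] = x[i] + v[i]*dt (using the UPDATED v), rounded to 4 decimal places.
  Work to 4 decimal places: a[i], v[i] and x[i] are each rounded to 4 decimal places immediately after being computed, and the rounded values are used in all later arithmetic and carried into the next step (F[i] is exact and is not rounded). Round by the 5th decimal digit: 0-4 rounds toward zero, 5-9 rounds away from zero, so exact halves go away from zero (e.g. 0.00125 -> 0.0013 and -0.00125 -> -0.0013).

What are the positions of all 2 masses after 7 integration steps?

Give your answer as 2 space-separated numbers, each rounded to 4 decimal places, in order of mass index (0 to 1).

Answer: 8.3203 10.8048

Derivation:
Step 0: x=[4.0000 13.0000] v=[0.0000 0.0000]
Step 1: x=[6.5000 11.5000] v=[5.0000 -3.0000]
Step 2: x=[8.2500 10.5000] v=[3.5000 -2.0000]
Step 3: x=[7.0000 11.3750] v=[-2.5000 1.7500]
Step 4: x=[4.4375 13.0625] v=[-5.1250 3.3750]
Step 5: x=[3.9688 13.4375] v=[-0.9375 0.7500]
Step 6: x=[6.2500 12.0782] v=[4.5624 -2.7187]
Step 7: x=[8.3203 10.8048] v=[4.1406 -2.5469]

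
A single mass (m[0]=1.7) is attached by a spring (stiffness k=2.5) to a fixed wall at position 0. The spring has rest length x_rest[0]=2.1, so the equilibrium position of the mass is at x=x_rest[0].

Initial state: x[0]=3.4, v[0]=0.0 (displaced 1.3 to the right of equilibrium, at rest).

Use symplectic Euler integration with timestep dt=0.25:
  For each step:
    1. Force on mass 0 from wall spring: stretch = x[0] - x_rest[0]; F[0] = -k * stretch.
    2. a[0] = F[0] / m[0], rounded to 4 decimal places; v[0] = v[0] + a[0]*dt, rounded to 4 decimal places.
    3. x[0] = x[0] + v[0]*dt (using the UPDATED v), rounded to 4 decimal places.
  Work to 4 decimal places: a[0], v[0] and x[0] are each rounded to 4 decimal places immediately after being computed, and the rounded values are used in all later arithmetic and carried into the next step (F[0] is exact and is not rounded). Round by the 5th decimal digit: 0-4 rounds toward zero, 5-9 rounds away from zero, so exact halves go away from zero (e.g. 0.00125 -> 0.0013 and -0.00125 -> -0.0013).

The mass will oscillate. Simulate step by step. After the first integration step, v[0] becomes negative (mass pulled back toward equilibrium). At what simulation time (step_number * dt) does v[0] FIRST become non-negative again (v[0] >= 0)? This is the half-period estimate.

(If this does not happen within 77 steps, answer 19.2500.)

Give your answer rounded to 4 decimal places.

Answer: 2.7500

Derivation:
Step 0: x=[3.4000] v=[0.0000]
Step 1: x=[3.2805] v=[-0.4780]
Step 2: x=[3.0525] v=[-0.9120]
Step 3: x=[2.7370] v=[-1.2622]
Step 4: x=[2.3629] v=[-1.4964]
Step 5: x=[1.9646] v=[-1.5931]
Step 6: x=[1.5788] v=[-1.5433]
Step 7: x=[1.2409] v=[-1.3517]
Step 8: x=[0.9819] v=[-1.0359]
Step 9: x=[0.8257] v=[-0.6248]
Step 10: x=[0.7866] v=[-0.1563]
Step 11: x=[0.8683] v=[0.3266]
First v>=0 after going negative at step 11, time=2.7500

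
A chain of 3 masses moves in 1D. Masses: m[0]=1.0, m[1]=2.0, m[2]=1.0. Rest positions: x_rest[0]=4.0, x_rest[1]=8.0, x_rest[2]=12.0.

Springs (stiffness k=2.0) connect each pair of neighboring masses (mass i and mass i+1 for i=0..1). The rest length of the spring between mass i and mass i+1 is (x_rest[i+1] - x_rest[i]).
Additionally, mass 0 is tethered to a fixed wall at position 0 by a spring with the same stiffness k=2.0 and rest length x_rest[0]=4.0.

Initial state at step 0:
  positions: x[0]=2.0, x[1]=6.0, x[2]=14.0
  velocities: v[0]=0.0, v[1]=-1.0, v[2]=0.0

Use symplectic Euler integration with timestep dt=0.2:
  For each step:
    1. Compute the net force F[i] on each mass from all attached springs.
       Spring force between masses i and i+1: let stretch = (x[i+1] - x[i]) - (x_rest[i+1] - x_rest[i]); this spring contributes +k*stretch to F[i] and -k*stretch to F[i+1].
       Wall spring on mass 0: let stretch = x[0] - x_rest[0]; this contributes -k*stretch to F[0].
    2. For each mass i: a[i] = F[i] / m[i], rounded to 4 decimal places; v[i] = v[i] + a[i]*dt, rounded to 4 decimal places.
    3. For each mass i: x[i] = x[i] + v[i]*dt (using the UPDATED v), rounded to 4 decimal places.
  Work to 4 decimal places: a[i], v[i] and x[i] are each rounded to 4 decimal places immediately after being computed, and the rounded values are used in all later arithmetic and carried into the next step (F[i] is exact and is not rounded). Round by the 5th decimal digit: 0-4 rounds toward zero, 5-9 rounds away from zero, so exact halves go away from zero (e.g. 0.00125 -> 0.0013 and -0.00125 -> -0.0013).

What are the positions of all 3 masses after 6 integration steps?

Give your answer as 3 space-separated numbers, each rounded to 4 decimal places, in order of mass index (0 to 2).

Answer: 4.1393 7.4475 9.1753

Derivation:
Step 0: x=[2.0000 6.0000 14.0000] v=[0.0000 -1.0000 0.0000]
Step 1: x=[2.1600 5.9600 13.6800] v=[0.8000 -0.2000 -1.6000]
Step 2: x=[2.4512 6.0768 13.0624] v=[1.4560 0.5840 -3.0880]
Step 3: x=[2.8364 6.3280 12.2060] v=[1.9258 1.2560 -4.2822]
Step 4: x=[3.2740 6.6747 11.1993] v=[2.1879 1.7333 -5.0334]
Step 5: x=[3.7217 7.0663 10.1507] v=[2.2386 1.9581 -5.2432]
Step 6: x=[4.1393 7.4475 9.1753] v=[2.0878 1.9061 -4.8770]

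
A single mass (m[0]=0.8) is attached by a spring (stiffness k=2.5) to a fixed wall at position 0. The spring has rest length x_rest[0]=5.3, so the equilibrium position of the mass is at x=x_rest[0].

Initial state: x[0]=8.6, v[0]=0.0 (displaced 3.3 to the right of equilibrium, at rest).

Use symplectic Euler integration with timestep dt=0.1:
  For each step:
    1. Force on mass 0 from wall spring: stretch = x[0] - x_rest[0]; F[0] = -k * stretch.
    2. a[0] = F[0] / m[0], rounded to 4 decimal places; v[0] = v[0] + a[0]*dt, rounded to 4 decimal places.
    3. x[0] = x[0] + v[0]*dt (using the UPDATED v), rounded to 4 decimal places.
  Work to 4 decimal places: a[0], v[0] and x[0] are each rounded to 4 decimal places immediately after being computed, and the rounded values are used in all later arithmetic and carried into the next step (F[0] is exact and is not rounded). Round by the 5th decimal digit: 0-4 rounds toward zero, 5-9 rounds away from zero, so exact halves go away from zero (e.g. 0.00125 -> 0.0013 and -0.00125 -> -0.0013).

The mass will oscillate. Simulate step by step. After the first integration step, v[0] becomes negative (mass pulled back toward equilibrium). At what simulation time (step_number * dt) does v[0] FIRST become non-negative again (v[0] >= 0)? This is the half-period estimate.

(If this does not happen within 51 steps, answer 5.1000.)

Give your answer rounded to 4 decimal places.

Step 0: x=[8.6000] v=[0.0000]
Step 1: x=[8.4969] v=[-1.0313]
Step 2: x=[8.2939] v=[-2.0303]
Step 3: x=[7.9973] v=[-2.9659]
Step 4: x=[7.6164] v=[-3.8088]
Step 5: x=[7.1631] v=[-4.5327]
Step 6: x=[6.6516] v=[-5.1149]
Step 7: x=[6.0979] v=[-5.5373]
Step 8: x=[5.5192] v=[-5.7866]
Step 9: x=[4.9337] v=[-5.8551]
Step 10: x=[4.3596] v=[-5.7406]
Step 11: x=[3.8149] v=[-5.4467]
Step 12: x=[3.3166] v=[-4.9826]
Step 13: x=[2.8803] v=[-4.3628]
Step 14: x=[2.5196] v=[-3.6066]
Step 15: x=[2.2458] v=[-2.7377]
Step 16: x=[2.0675] v=[-1.7833]
Step 17: x=[1.9902] v=[-0.7731]
Step 18: x=[2.0163] v=[0.2612]
First v>=0 after going negative at step 18, time=1.8000

Answer: 1.8000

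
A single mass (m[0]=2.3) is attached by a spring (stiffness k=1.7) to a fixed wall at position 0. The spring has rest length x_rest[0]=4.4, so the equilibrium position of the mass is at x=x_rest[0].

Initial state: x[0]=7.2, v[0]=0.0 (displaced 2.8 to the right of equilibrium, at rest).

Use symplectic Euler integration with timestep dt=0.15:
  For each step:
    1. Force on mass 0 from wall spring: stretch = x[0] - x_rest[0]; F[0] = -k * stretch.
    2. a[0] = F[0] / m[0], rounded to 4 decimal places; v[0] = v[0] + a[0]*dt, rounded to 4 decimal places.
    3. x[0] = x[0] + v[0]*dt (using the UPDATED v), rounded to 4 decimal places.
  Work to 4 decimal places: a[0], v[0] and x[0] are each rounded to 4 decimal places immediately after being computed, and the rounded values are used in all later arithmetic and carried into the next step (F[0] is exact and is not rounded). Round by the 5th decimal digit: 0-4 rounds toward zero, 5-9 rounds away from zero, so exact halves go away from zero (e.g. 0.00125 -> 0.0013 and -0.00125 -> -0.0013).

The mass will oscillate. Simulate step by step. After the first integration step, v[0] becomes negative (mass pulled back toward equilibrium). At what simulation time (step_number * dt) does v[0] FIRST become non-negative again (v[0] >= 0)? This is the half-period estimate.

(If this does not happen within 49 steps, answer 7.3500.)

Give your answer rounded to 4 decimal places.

Answer: 3.7500

Derivation:
Step 0: x=[7.2000] v=[0.0000]
Step 1: x=[7.1534] v=[-0.3104]
Step 2: x=[7.0610] v=[-0.6157]
Step 3: x=[6.9244] v=[-0.9107]
Step 4: x=[6.7458] v=[-1.1906]
Step 5: x=[6.5282] v=[-1.4507]
Step 6: x=[6.2752] v=[-1.6867]
Step 7: x=[5.9910] v=[-1.8946]
Step 8: x=[5.6804] v=[-2.0710]
Step 9: x=[5.3485] v=[-2.2130]
Step 10: x=[5.0008] v=[-2.3182]
Step 11: x=[4.6431] v=[-2.3848]
Step 12: x=[4.2813] v=[-2.4118]
Step 13: x=[3.9215] v=[-2.3986]
Step 14: x=[3.5697] v=[-2.3455]
Step 15: x=[3.2317] v=[-2.2534]
Step 16: x=[2.9131] v=[-2.1239]
Step 17: x=[2.6192] v=[-1.9591]
Step 18: x=[2.3549] v=[-1.7617]
Step 19: x=[2.1247] v=[-1.5350]
Step 20: x=[1.9323] v=[-1.2827]
Step 21: x=[1.7809] v=[-1.0091]
Step 22: x=[1.6731] v=[-0.7187]
Step 23: x=[1.6106] v=[-0.4164]
Step 24: x=[1.5945] v=[-0.1071]
Step 25: x=[1.6251] v=[0.2039]
First v>=0 after going negative at step 25, time=3.7500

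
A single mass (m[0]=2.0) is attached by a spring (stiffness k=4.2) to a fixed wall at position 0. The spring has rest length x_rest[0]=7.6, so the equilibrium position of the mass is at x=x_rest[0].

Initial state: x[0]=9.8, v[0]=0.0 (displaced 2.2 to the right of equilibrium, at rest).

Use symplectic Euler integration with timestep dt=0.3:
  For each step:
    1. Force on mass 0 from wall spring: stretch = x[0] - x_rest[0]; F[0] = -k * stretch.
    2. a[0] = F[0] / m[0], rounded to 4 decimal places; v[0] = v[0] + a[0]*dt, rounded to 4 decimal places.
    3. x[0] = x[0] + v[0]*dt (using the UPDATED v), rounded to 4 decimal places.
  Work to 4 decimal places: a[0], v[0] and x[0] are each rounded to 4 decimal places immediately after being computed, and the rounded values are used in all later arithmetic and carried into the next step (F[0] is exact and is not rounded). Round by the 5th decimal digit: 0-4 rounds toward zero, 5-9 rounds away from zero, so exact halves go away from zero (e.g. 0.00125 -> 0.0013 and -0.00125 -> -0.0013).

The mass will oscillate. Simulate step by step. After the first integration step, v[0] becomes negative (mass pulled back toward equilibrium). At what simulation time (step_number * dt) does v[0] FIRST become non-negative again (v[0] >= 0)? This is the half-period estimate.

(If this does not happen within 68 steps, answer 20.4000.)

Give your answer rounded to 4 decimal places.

Answer: 2.4000

Derivation:
Step 0: x=[9.8000] v=[0.0000]
Step 1: x=[9.3842] v=[-1.3860]
Step 2: x=[8.6312] v=[-2.5100]
Step 3: x=[7.6833] v=[-3.1597]
Step 4: x=[6.7196] v=[-3.2122]
Step 5: x=[5.9223] v=[-2.6576]
Step 6: x=[5.4421] v=[-1.6006]
Step 7: x=[5.3698] v=[-0.2411]
Step 8: x=[5.7190] v=[1.1639]
First v>=0 after going negative at step 8, time=2.4000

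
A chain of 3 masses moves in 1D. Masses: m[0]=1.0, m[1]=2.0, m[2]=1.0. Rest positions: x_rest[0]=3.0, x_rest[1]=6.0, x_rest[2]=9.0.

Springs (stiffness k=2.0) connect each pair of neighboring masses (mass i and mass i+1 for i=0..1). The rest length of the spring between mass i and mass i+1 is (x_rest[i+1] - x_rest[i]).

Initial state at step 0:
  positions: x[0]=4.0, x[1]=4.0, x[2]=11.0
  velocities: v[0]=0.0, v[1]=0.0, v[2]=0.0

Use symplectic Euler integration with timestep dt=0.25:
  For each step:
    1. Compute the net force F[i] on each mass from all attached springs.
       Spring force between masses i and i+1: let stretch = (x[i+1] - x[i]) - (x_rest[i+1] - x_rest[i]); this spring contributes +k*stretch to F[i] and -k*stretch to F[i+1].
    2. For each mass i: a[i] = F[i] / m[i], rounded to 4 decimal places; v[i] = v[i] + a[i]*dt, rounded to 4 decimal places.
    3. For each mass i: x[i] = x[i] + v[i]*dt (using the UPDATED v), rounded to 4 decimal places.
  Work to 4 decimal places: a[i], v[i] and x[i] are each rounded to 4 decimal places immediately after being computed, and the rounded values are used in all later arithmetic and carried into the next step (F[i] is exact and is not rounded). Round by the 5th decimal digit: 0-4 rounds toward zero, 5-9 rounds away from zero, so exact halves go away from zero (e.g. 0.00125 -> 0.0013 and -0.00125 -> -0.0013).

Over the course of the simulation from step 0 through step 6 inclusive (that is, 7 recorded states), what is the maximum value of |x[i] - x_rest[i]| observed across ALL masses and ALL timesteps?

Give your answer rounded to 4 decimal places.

Step 0: x=[4.0000 4.0000 11.0000] v=[0.0000 0.0000 0.0000]
Step 1: x=[3.6250 4.4375 10.5000] v=[-1.5000 1.7500 -2.0000]
Step 2: x=[2.9766 5.2031 9.6172] v=[-2.5938 3.0625 -3.5313]
Step 3: x=[2.2315 6.1055 8.5576] v=[-2.9806 3.6094 -4.2384]
Step 4: x=[1.5956 6.9190 7.5665] v=[-2.5436 3.2539 -3.9645]
Step 5: x=[1.2501 7.4402 6.8694] v=[-1.3819 2.0849 -2.7883]
Step 6: x=[1.3034 7.5389 6.6187] v=[0.2132 0.3947 -1.0029]
Max displacement = 2.3813

Answer: 2.3813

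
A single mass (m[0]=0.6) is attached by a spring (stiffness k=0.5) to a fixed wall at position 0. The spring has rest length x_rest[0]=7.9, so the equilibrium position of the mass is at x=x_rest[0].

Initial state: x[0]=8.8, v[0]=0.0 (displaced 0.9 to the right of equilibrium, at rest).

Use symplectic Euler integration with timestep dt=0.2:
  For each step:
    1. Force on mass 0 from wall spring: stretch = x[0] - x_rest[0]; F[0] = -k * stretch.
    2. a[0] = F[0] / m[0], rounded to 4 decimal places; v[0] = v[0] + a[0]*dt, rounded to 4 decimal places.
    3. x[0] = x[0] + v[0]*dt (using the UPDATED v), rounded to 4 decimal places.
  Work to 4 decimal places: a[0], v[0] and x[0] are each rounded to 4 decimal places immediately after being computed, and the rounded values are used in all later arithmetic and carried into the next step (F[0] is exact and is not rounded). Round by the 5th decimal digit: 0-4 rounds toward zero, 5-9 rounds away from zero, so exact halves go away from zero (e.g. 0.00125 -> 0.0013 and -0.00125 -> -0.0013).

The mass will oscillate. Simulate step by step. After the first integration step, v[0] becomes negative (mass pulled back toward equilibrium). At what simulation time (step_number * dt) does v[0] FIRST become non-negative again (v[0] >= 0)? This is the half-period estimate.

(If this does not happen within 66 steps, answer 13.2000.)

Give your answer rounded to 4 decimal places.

Answer: 3.6000

Derivation:
Step 0: x=[8.8000] v=[0.0000]
Step 1: x=[8.7700] v=[-0.1500]
Step 2: x=[8.7110] v=[-0.2950]
Step 3: x=[8.6250] v=[-0.4302]
Step 4: x=[8.5148] v=[-0.5510]
Step 5: x=[8.3841] v=[-0.6535]
Step 6: x=[8.2373] v=[-0.7342]
Step 7: x=[8.0792] v=[-0.7904]
Step 8: x=[7.9151] v=[-0.8203]
Step 9: x=[7.7505] v=[-0.8228]
Step 10: x=[7.5909] v=[-0.7979]
Step 11: x=[7.4416] v=[-0.7464]
Step 12: x=[7.3076] v=[-0.6700]
Step 13: x=[7.1933] v=[-0.5713]
Step 14: x=[7.1026] v=[-0.4535]
Step 15: x=[7.0385] v=[-0.3206]
Step 16: x=[7.0031] v=[-0.1770]
Step 17: x=[6.9976] v=[-0.0275]
Step 18: x=[7.0222] v=[0.1229]
First v>=0 after going negative at step 18, time=3.6000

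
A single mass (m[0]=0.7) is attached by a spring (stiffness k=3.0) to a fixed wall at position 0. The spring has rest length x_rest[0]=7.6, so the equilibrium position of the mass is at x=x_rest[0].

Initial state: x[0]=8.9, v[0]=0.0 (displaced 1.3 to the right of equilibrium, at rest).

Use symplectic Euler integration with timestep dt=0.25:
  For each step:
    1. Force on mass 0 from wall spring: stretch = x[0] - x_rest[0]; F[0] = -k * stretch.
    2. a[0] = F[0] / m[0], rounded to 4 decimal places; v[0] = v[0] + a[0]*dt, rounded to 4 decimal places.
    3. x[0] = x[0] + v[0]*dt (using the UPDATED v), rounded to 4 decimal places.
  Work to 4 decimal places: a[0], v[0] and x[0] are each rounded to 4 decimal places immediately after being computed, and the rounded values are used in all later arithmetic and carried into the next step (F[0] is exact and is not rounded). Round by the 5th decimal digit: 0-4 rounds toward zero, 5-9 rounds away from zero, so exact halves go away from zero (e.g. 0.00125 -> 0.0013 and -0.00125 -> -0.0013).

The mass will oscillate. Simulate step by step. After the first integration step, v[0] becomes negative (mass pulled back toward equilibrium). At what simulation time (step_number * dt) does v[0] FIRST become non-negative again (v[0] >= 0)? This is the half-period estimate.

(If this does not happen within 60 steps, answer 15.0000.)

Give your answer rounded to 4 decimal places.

Step 0: x=[8.9000] v=[0.0000]
Step 1: x=[8.5518] v=[-1.3929]
Step 2: x=[7.9486] v=[-2.4127]
Step 3: x=[7.2521] v=[-2.7862]
Step 4: x=[6.6487] v=[-2.4135]
Step 5: x=[6.3001] v=[-1.3943]
Step 6: x=[6.2997] v=[-0.0016]
Step 7: x=[6.6476] v=[1.3916]
First v>=0 after going negative at step 7, time=1.7500

Answer: 1.7500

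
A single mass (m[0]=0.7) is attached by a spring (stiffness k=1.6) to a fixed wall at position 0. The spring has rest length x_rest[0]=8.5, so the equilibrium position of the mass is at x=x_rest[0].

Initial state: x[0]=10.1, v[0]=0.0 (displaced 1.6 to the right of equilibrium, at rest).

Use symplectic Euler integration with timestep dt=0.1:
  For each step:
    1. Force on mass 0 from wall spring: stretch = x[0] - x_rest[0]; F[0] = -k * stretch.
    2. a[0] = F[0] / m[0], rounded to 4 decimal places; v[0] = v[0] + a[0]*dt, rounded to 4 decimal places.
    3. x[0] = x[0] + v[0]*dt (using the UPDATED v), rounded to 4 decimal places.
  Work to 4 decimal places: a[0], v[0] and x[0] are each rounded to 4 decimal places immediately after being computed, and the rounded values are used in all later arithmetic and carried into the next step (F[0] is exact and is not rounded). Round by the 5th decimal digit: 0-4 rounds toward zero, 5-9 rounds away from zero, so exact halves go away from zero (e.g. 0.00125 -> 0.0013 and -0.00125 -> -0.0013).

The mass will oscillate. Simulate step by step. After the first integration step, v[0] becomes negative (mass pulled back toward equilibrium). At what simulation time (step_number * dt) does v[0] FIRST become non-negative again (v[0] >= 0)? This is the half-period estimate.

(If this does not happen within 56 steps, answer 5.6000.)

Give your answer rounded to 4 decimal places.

Step 0: x=[10.1000] v=[0.0000]
Step 1: x=[10.0634] v=[-0.3657]
Step 2: x=[9.9911] v=[-0.7231]
Step 3: x=[9.8847] v=[-1.0639]
Step 4: x=[9.7467] v=[-1.3804]
Step 5: x=[9.5802] v=[-1.6654]
Step 6: x=[9.3890] v=[-1.9123]
Step 7: x=[9.1775] v=[-2.1155]
Step 8: x=[8.9505] v=[-2.2704]
Step 9: x=[8.7132] v=[-2.3734]
Step 10: x=[8.4710] v=[-2.4221]
Step 11: x=[8.2295] v=[-2.4155]
Step 12: x=[7.9941] v=[-2.3537]
Step 13: x=[7.7703] v=[-2.2381]
Step 14: x=[7.5632] v=[-2.0713]
Step 15: x=[7.3775] v=[-1.8572]
Step 16: x=[7.2174] v=[-1.6006]
Step 17: x=[7.0867] v=[-1.3074]
Step 18: x=[6.9883] v=[-0.9844]
Step 19: x=[6.9244] v=[-0.6389]
Step 20: x=[6.8965] v=[-0.2788]
Step 21: x=[6.9053] v=[0.0877]
First v>=0 after going negative at step 21, time=2.1000

Answer: 2.1000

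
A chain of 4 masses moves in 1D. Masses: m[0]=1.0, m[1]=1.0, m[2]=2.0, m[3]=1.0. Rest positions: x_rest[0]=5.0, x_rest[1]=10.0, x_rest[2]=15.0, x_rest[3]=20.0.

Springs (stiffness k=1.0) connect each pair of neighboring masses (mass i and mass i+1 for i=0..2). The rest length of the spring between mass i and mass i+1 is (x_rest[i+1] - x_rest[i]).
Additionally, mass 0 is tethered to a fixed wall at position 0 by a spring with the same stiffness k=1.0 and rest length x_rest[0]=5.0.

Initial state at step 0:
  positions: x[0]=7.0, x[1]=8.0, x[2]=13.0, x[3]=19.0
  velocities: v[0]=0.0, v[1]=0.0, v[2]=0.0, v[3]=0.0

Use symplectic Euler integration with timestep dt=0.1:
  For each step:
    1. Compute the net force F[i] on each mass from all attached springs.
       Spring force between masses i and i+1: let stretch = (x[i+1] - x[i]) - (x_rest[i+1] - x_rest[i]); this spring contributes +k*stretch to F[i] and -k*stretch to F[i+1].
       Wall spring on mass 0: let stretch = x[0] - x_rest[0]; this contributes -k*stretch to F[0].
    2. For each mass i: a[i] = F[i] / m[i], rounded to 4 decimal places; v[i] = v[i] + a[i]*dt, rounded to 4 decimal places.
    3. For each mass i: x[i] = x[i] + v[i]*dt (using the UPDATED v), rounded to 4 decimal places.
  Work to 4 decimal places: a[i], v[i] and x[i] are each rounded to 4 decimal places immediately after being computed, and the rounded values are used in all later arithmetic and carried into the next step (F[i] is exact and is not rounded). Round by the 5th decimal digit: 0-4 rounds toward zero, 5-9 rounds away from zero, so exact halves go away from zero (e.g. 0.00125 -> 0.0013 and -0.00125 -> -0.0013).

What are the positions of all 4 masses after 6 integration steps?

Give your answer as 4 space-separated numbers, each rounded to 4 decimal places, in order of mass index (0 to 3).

Step 0: x=[7.0000 8.0000 13.0000 19.0000] v=[0.0000 0.0000 0.0000 0.0000]
Step 1: x=[6.9400 8.0400 13.0050 18.9900] v=[-0.6000 0.4000 0.0500 -0.1000]
Step 2: x=[6.8216 8.1187 13.0151 18.9702] v=[-1.1840 0.7865 0.1010 -0.1985]
Step 3: x=[6.6480 8.2333 13.0305 18.9408] v=[-1.7365 1.1464 0.1539 -0.2940]
Step 4: x=[6.4237 8.3801 13.0515 18.9023] v=[-2.2428 1.4676 0.2096 -0.3850]
Step 5: x=[6.1548 8.5540 13.0784 18.8553] v=[-2.6895 1.7391 0.2686 -0.4701]
Step 6: x=[5.8483 8.7492 13.1115 18.8005] v=[-3.0651 1.9516 0.3312 -0.5478]

Answer: 5.8483 8.7492 13.1115 18.8005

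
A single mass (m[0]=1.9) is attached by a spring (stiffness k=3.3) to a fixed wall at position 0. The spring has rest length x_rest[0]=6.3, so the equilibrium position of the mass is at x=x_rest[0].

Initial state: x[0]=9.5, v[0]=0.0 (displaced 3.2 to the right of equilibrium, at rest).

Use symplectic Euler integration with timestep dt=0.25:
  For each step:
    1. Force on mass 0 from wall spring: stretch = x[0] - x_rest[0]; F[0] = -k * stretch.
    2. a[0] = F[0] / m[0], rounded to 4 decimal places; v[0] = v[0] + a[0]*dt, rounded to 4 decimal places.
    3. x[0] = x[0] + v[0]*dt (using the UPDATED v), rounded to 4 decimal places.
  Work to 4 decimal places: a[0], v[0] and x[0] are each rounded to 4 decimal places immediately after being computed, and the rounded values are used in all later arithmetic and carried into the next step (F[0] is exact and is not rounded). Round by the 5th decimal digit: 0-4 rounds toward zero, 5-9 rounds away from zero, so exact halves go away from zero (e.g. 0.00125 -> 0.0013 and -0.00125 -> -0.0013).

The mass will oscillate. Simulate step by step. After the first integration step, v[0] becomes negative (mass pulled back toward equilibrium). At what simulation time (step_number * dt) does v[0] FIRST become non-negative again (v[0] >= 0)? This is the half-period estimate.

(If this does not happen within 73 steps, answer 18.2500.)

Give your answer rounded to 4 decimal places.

Step 0: x=[9.5000] v=[0.0000]
Step 1: x=[9.1526] v=[-1.3895]
Step 2: x=[8.4956] v=[-2.6281]
Step 3: x=[7.6002] v=[-3.5815]
Step 4: x=[6.5637] v=[-4.1461]
Step 5: x=[5.4986] v=[-4.2606]
Step 6: x=[4.5205] v=[-3.9126]
Step 7: x=[3.7355] v=[-3.1399]
Step 8: x=[3.2289] v=[-2.0264]
Step 9: x=[3.0557] v=[-0.6929]
Step 10: x=[3.2347] v=[0.7158]
First v>=0 after going negative at step 10, time=2.5000

Answer: 2.5000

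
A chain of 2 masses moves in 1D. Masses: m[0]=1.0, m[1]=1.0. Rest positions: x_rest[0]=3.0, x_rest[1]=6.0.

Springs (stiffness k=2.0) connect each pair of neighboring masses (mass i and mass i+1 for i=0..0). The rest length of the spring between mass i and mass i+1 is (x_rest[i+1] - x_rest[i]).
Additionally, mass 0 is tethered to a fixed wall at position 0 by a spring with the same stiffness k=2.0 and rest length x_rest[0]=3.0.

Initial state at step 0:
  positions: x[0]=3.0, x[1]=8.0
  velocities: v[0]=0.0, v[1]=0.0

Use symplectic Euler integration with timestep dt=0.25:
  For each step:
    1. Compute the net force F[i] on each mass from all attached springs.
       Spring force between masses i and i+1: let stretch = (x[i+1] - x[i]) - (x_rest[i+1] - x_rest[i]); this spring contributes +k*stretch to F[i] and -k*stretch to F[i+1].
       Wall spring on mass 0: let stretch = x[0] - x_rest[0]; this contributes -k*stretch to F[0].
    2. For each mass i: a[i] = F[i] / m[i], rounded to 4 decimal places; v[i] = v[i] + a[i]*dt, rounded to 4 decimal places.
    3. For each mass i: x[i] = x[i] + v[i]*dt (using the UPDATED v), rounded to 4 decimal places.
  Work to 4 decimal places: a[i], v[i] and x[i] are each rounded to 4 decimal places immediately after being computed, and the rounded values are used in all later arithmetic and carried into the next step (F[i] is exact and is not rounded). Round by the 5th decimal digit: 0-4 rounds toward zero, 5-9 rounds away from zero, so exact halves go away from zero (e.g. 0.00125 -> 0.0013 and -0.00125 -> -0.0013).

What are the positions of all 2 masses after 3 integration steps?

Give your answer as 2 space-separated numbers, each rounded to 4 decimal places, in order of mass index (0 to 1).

Answer: 4.0626 6.7930

Derivation:
Step 0: x=[3.0000 8.0000] v=[0.0000 0.0000]
Step 1: x=[3.2500 7.7500] v=[1.0000 -1.0000]
Step 2: x=[3.6563 7.3125] v=[1.6250 -1.7500]
Step 3: x=[4.0626 6.7930] v=[1.6250 -2.0781]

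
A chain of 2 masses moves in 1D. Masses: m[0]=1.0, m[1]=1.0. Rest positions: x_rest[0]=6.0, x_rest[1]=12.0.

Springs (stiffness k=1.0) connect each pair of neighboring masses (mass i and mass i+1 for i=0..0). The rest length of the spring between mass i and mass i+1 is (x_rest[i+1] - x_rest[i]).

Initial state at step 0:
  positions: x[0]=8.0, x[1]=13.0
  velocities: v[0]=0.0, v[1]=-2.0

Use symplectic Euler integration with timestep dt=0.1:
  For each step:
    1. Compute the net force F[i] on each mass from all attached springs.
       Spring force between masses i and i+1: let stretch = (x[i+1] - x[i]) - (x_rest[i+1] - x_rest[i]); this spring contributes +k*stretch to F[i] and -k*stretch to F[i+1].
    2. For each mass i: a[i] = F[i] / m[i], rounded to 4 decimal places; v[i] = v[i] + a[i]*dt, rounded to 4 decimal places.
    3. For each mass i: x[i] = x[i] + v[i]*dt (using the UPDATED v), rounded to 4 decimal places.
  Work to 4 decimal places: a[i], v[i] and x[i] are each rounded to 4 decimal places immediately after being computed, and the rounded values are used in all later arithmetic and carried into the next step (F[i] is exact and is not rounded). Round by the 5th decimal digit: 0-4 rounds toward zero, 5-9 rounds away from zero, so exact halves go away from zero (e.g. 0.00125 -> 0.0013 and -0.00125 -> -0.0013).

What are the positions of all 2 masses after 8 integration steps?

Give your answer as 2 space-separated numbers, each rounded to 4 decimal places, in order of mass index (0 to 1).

Step 0: x=[8.0000 13.0000] v=[0.0000 -2.0000]
Step 1: x=[7.9900 12.8100] v=[-0.1000 -1.9000]
Step 2: x=[7.9682 12.6318] v=[-0.2180 -1.7820]
Step 3: x=[7.9330 12.4670] v=[-0.3516 -1.6484]
Step 4: x=[7.8832 12.3168] v=[-0.4982 -1.5018]
Step 5: x=[7.8177 12.1823] v=[-0.6548 -1.3452]
Step 6: x=[7.7359 12.0641] v=[-0.8183 -1.1817]
Step 7: x=[7.6374 11.9627] v=[-0.9855 -1.0145]
Step 8: x=[7.5221 11.8780] v=[-1.1530 -0.8470]

Answer: 7.5221 11.8780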